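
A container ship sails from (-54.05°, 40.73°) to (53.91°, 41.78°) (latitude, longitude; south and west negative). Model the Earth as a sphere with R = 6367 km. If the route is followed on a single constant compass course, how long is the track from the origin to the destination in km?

Δψ = ln[tan(π/4+φ₂/2)/tan(π/4+φ₁/2)] = +2.2472;  Δφ = +1.8843 rad,  Δλ = +0.0183 rad
q = Δφ/Δψ = 0.8385
d = R·√(Δφ² + q²Δλ²) = 6367·1.88432 = 11997 km

11997 km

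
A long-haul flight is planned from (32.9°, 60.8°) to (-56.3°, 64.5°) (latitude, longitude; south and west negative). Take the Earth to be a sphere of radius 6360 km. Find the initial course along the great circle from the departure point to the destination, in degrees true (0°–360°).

177.9°

N = sin Δλ·cos φ₂ = +0.0358;  D = cos φ₁ sin φ₂ − sin φ₁ cos φ₂ cos Δλ = -0.9993
initial course = atan2(N, D) = 177.95°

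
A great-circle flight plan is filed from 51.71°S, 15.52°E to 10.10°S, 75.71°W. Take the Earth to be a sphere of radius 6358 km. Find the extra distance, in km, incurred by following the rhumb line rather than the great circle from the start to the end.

Great circle: cos σ = sin φ₁ sin φ₂ + cos φ₁ cos φ₂ cos Δλ,  σ = 1.4459 rad → d_gc = 9193.2 km
Rhumb line: Δψ = +0.8808, q = Δφ/Δψ = 0.8245, d_rh = R√(Δφ²+q²Δλ²) = 9539.3 km
Excess = 9539.3 − 9193.2 = 346.1 ≈ 346 km

346 km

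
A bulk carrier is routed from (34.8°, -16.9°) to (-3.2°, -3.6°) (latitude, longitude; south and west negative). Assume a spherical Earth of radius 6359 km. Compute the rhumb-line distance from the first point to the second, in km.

4441 km

Δψ = ln[tan(π/4+φ₂/2)/tan(π/4+φ₁/2)] = -0.7045;  Δφ = -0.6632 rad,  Δλ = +0.2321 rad
q = Δφ/Δψ = 0.9415
d = R·√(Δφ² + q²Δλ²) = 6359·0.69830 = 4441 km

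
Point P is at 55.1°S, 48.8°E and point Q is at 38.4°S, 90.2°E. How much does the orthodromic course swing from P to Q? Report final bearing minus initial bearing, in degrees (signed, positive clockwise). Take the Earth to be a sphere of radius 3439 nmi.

-31.1°

At departure: θ₁ = atan2(sin Δλ cos φ₂, cos φ₁ sin φ₂ − sin φ₁ cos φ₂ cos Δλ) = 76.26°
At arrival: θ₂ = atan2(sin Δλ cos φ₁, −cos φ₂ sin φ₁ + sin φ₂ cos φ₁ cos Δλ) = 45.17°
Δθ = θ₂ − θ₁ = -31.1°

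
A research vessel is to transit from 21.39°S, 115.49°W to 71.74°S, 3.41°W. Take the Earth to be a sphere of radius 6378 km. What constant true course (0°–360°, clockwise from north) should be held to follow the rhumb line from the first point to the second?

Δψ = ln[tan(π/4+φ₂/2)/tan(π/4+φ₁/2)] = -1.4458
Δλ = +1.9562 rad (taken the short way round)
course = atan2(Δλ, Δψ) = 126.47°

126.5°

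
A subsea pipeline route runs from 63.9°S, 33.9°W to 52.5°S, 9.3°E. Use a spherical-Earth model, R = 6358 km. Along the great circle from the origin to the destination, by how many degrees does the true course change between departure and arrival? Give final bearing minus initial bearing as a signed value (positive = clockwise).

-37.4°

Initial bearing θ₁ = atan2(sin Δλ cos φ₂, cos φ₁ sin φ₂ − sin φ₁ cos φ₂ cos Δλ) = 83.23°
Final bearing θ₂ = (initial bearing from the destination back to the start) + 180° = 45.86°
Δθ = θ₂ − θ₁ = -37.4°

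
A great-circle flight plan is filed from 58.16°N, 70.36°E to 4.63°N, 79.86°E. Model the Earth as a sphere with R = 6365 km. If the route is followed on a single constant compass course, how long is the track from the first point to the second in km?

Rhumb course C = atan2(Δλ, Δψ) with Δψ = ln[tan(π/4+φ₂/2)/tan(π/4+φ₁/2)] = -1.1735, Δλ = +0.1658 → C = 171.96°
d = R·|Δφ| / |cos C| = 6365·0.93427 / 0.99017 = 6006 km

6006 km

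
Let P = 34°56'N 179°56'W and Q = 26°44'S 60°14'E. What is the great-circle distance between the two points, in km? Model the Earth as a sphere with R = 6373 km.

cos σ = sin φ₁ sin φ₂ + cos φ₁ cos φ₂ cos Δλ
      = sin(34.93°)sin(-26.73°) + cos(34.93°)cos(-26.73°)cos(-119.83°) = -0.6218
σ = 128.450° → d = Rσ = 6373·2.24188 = 14288 km

14288 km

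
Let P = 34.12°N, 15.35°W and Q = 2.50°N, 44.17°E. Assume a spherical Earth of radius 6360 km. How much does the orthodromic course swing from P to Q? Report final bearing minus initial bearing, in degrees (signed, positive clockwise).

At departure: θ₁ = atan2(sin Δλ cos φ₂, cos φ₁ sin φ₂ − sin φ₁ cos φ₂ cos Δλ) = 106.08°
At arrival: θ₂ = atan2(sin Δλ cos φ₁, −cos φ₂ sin φ₁ + sin φ₂ cos φ₁ cos Δλ) = 127.23°
Δθ = θ₂ − θ₁ = +21.1°

+21.1°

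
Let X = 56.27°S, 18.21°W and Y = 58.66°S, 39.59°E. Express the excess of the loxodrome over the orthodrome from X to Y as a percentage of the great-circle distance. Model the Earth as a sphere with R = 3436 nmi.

3.2%

Great circle: σ = 0.5272 rad → d_gc = Rσ = 1811.5 nmi
Rhumb: Δφ = -0.0417, Δλ = +1.0088, Δψ = -0.0776, q = Δφ/Δψ = 0.5376 → d_rh = R√(Δφ²+q²Δλ²) = 1868.9 nmi
Excess = (1868.9 − 1811.5) / 1811.5 = 57.4 / 1811.5 = 3.17% ≈ 3.2%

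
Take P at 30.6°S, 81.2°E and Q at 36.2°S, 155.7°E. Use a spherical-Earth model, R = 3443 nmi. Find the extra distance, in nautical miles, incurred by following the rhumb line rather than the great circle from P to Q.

90 nmi

Great circle: cos σ = sin φ₁ sin φ₂ + cos φ₁ cos φ₂ cos Δλ,  σ = 1.0630 rad → d_gc = 3659.9 nmi
Rhumb line: Δψ = -0.1172, q = Δφ/Δψ = 0.8342, d_rh = R√(Δφ²+q²Δλ²) = 3749.8 nmi
Excess = 3749.8 − 3659.9 = 89.9 ≈ 90 nmi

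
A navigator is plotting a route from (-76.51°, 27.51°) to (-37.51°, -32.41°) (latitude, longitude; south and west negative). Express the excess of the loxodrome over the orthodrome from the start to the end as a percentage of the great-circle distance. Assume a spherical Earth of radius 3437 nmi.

Great circle: σ = 0.8164 rad → d_gc = Rσ = 2806.0 nmi
Rhumb: Δφ = +0.6807, Δλ = -1.0458, Δψ = +1.4276, q = Δφ/Δψ = 0.4768 → d_rh = R√(Δφ²+q²Δλ²) = 2900.1 nmi
Excess = (2900.1 − 2806.0) / 2806.0 = 94.1 / 2806.0 = 3.354% ≈ 3.4%

3.4%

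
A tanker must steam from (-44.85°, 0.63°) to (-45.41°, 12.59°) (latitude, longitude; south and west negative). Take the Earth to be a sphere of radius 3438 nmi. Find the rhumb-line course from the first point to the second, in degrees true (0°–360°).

Meridional parts: M(φ₁)=-0.8777, M(φ₂)=-0.8915 → ΔM = -0.0139;  Δλ = +0.2087 rad
tan C = Δλ / ΔM = -15.0673 → C = 93.80°

93.8°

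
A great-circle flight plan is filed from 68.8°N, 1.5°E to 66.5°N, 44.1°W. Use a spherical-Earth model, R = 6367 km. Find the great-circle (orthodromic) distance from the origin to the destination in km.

1898 km

Haversine: a = sin²(Δφ/2)+cos φ₁ cos φ₂ sin²(Δλ/2) = 0.02206;  σ = 2·atan2(√a,√(1−a))
σ = 17.082° → d = Rσ = 6367·0.29813 = 1898 km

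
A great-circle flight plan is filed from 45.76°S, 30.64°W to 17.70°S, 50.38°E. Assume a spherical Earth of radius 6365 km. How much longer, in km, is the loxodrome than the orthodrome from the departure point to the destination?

Great circle: cos σ = sin φ₁ sin φ₂ + cos φ₁ cos φ₂ cos Δλ,  σ = 1.2434 rad → d_gc = 7914.4 km
Rhumb line: Δψ = +0.5863, q = Δφ/Δψ = 0.8353, d_rh = R√(Δφ²+q²Δλ²) = 8138.8 km
Excess = 8138.8 − 7914.4 = 224.4 ≈ 224 km

224 km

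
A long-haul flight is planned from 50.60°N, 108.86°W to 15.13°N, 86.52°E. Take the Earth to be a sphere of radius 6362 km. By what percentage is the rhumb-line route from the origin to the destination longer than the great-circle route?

Great circle: σ = 1.9704 rad → d_gc = Rσ = 12536.0 km
Rhumb: Δφ = -0.6191, Δλ = -2.8732, Δψ = -0.7599, q = Δφ/Δψ = 0.8147 → d_rh = R√(Δφ²+q²Δλ²) = 15403.7 km
Excess = (15403.7 − 12536.0) / 12536.0 = 2867.7 / 12536.0 = 22.88% ≈ 22.9%

22.9%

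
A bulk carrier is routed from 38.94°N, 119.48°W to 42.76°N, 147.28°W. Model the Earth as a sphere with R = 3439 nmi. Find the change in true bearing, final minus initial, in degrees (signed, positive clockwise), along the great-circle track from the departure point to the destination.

-18.4°

Initial bearing θ₁ = atan2(sin Δλ cos φ₂, cos φ₁ sin φ₂ − sin φ₁ cos φ₂ cos Δλ) = 289.30°
Final bearing θ₂ = (initial bearing from the destination back to the start) + 180° = 270.90°
Δθ = θ₂ − θ₁ = -18.4°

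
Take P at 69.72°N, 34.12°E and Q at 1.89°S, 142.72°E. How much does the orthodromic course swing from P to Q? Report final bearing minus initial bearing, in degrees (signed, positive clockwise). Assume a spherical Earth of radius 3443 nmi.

Initial bearing θ₁ = atan2(sin Δλ cos φ₂, cos φ₁ sin φ₂ − sin φ₁ cos φ₂ cos Δλ) = 73.11°
Final bearing θ₂ = (initial bearing from the destination back to the start) + 180° = 160.62°
Δθ = θ₂ − θ₁ = +87.5°

+87.5°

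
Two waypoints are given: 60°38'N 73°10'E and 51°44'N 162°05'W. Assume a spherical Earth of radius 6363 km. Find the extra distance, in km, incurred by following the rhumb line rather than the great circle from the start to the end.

Great circle: cos σ = sin φ₁ sin φ₂ + cos φ₁ cos φ₂ cos Δλ,  σ = 1.0343 rad → d_gc = 6581.2 km
Rhumb line: Δψ = -0.2807, q = Δφ/Δψ = 0.5535, d_rh = R√(Δφ²+q²Δλ²) = 7731.3 km
Excess = 7731.3 − 6581.2 = 1150.1 ≈ 1150 km

1150 km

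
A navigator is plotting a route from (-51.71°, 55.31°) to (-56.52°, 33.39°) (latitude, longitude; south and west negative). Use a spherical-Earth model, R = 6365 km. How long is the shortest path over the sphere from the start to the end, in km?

Haversine: a = sin²(Δφ/2)+cos φ₁ cos φ₂ sin²(Δλ/2) = 0.01412;  σ = 2·atan2(√a,√(1−a))
σ = 13.647° → d = Rσ = 6365·0.23819 = 1516 km

1516 km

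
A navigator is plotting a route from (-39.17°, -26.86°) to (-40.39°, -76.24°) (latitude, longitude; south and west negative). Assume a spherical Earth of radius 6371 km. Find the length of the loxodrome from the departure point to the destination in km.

Δψ = ln[tan(π/4+φ₂/2)/tan(π/4+φ₁/2)] = -0.0277;  Δφ = -0.0213 rad,  Δλ = -0.8618 rad
q = Δφ/Δψ = 0.7685
d = R·√(Δφ² + q²Δλ²) = 6371·0.66265 = 4222 km

4222 km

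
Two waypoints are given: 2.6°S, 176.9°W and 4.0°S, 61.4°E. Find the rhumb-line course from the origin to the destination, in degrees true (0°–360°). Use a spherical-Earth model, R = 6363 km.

Δψ = ln[tan(π/4+φ₂/2)/tan(π/4+φ₁/2)] = -0.0245
Δλ = -2.1241 rad (taken the short way round)
course = atan2(Δλ, Δψ) = 269.34°

269.3°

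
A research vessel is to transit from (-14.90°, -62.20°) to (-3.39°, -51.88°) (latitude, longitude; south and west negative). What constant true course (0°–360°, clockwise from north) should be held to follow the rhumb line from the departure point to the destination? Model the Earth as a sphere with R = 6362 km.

41.5°

Δψ = ln[tan(π/4+φ₂/2)/tan(π/4+φ₁/2)] = +0.2038
Δλ = +0.1801 rad (taken the short way round)
course = atan2(Δλ, Δψ) = 41.47°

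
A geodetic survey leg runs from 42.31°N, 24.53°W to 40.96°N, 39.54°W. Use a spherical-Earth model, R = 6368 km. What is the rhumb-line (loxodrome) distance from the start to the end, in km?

Rhumb course C = atan2(Δλ, Δψ) with Δψ = ln[tan(π/4+φ₂/2)/tan(π/4+φ₁/2)] = -0.0315, Δλ = -0.2620 → C = 263.14°
d = R·|Δφ| / |cos C| = 6368·0.02356 / 0.11948 = 1256 km

1256 km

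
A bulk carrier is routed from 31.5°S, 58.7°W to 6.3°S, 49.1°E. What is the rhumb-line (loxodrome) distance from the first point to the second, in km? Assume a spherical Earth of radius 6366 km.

11562 km

Δψ = ln[tan(π/4+φ₂/2)/tan(π/4+φ₁/2)] = +0.4696;  Δφ = +0.4398 rad,  Δλ = +1.8815 rad
q = Δφ/Δψ = 0.9366
d = R·√(Δφ² + q²Δλ²) = 6366·1.81625 = 11562 km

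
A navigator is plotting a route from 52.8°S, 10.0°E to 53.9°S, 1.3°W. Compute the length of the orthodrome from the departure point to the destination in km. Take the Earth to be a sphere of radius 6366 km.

759 km

cos σ = sin φ₁ sin φ₂ + cos φ₁ cos φ₂ cos Δλ
      = sin(-52.80°)sin(-53.90°) + cos(-52.80°)cos(-53.90°)cos(-11.30°) = 0.9929
σ = 6.827° → d = Rσ = 6366·0.11915 = 759 km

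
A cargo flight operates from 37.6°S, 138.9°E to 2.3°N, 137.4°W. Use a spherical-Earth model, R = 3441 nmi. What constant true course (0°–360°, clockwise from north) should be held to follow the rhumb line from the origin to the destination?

62.8°

Meridional parts: M(φ₁)=-0.7092, M(φ₂)=+0.0402 → ΔM = +0.7493;  Δλ = +1.4608 rad
tan C = Δλ / ΔM = +1.9496 → C = 62.85°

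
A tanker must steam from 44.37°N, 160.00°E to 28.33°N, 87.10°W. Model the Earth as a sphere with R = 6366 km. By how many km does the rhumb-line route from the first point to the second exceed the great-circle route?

Great circle: cos σ = sin φ₁ sin φ₂ + cos φ₁ cos φ₂ cos Δλ,  σ = 1.4837 rad → d_gc = 9445.1 km
Rhumb line: Δψ = -0.3500, q = Δφ/Δψ = 0.7999, d_rh = R√(Δφ²+q²Δλ²) = 10191.0 km
Excess = 10191.0 − 9445.1 = 745.9 ≈ 746 km

746 km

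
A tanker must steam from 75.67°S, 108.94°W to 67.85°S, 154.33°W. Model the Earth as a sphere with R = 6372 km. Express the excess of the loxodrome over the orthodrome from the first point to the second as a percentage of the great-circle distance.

2.4%

Great circle: σ = 0.2732 rad → d_gc = Rσ = 1740.7 km
Rhumb: Δφ = +0.1365, Δλ = -0.7922, Δψ = +0.4428, q = Δφ/Δψ = 0.3082 → d_rh = R√(Δφ²+q²Δλ²) = 1782.4 km
Excess = (1782.4 − 1740.7) / 1740.7 = 41.7 / 1740.7 = 2.40% ≈ 2.4%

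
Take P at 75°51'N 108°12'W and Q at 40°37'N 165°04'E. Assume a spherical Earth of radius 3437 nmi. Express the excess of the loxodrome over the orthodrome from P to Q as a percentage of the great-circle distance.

Great circle: σ = 0.8739 rad → d_gc = Rσ = 3003.7 nmi
Rhumb: Δφ = -0.6149, Δλ = -1.5138, Δψ = -1.3095, q = Δφ/Δψ = 0.4696 → d_rh = R√(Δφ²+q²Δλ²) = 3230.5 nmi
Excess = (3230.5 − 3003.7) / 3003.7 = 226.8 / 3003.7 = 7.551% ≈ 7.6%

7.6%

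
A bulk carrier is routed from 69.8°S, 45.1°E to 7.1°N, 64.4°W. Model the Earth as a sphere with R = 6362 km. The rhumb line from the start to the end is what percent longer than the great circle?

7.0%

Great circle: σ = 1.8033 rad → d_gc = Rσ = 11472.4 km
Rhumb: Δφ = +1.3422, Δλ = -1.9111, Δψ = +1.8495, q = Δφ/Δψ = 0.7257 → d_rh = R√(Δφ²+q²Δλ²) = 12278.6 km
Excess = (12278.6 − 11472.4) / 11472.4 = 806.2 / 11472.4 = 7.03% ≈ 7.0%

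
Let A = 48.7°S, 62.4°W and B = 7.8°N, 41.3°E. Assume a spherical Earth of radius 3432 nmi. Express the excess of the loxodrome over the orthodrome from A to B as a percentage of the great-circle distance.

2.9%

Great circle: σ = 1.8305 rad → d_gc = Rσ = 6282.4 nmi
Rhumb: Δφ = +0.9861, Δλ = +1.8099, Δψ = +1.1124, q = Δφ/Δψ = 0.8865 → d_rh = R√(Δφ²+q²Δλ²) = 6463.3 nmi
Excess = (6463.3 − 6282.4) / 6282.4 = 180.9 / 6282.4 = 2.88% ≈ 2.9%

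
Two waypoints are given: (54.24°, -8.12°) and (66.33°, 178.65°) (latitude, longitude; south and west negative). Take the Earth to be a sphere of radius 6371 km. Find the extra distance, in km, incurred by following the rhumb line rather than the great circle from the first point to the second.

2919 km

Great circle: cos σ = sin φ₁ sin φ₂ + cos φ₁ cos φ₂ cos Δλ,  σ = 1.0353 rad → d_gc = 6596.2 km
Rhumb line: Δψ = +0.4315, q = Δφ/Δψ = 0.4890, d_rh = R√(Δφ²+q²Δλ²) = 9515.5 km
Excess = 9515.5 − 6596.2 = 2919.3 ≈ 2919 km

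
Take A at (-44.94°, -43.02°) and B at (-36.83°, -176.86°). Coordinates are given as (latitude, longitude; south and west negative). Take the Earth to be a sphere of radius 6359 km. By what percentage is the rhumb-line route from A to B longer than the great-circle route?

Great circle: σ = 1.5398 rad → d_gc = Rσ = 9791.6 km
Rhumb: Δφ = +0.1415, Δλ = -2.3359, Δψ = +0.1876, q = Δφ/Δψ = 0.7544 → d_rh = R√(Δφ²+q²Δλ²) = 11242.8 km
Excess = (11242.8 − 9791.6) / 9791.6 = 1451.2 / 9791.6 = 14.82% ≈ 14.8%

14.8%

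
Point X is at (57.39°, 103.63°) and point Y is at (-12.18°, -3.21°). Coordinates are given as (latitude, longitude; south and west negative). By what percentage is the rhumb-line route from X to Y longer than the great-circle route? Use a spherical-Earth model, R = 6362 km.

Great circle: σ = 1.9075 rad → d_gc = Rσ = 12135.2 km
Rhumb: Δφ = -1.2142, Δλ = -1.8647, Δψ = -1.4434, q = Δφ/Δψ = 0.8412 → d_rh = R√(Δφ²+q²Δλ²) = 12620.0 km
Excess = (12620.0 − 12135.2) / 12135.2 = 484.8 / 12135.2 = 3.99% ≈ 4.0%

4.0%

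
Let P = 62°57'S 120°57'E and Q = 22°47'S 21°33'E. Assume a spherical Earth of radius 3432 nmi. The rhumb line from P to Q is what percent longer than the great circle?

7.5%

Great circle: σ = 1.2907 rad → d_gc = Rσ = 4429.8 nmi
Rhumb: Δφ = +0.7010, Δλ = -1.7349, Δψ = +1.0163, q = Δφ/Δψ = 0.6898 → d_rh = R√(Δφ²+q²Δλ²) = 4759.9 nmi
Excess = (4759.9 − 4429.8) / 4429.8 = 330.1 / 4429.8 = 7.452% ≈ 7.5%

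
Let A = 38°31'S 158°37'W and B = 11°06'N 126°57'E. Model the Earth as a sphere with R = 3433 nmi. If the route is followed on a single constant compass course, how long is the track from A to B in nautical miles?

5128 nmi

Δψ = ln[tan(π/4+φ₂/2)/tan(π/4+φ₁/2)] = +0.9244;  Δφ = +0.8660 rad,  Δλ = -1.2991 rad
q = Δφ/Δψ = 0.9368
d = R·√(Δφ² + q²Δλ²) = 3433·1.49362 = 5128 nmi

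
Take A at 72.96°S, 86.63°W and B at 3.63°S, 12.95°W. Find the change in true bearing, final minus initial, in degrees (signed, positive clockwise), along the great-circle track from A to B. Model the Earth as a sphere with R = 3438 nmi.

Initial bearing θ₁ = atan2(sin Δλ cos φ₂, cos φ₁ sin φ₂ − sin φ₁ cos φ₂ cos Δλ) = 75.39°
Final bearing θ₂ = (initial bearing from the destination back to the start) + 180° = 16.51°
Δθ = θ₂ − θ₁ = -58.9°

-58.9°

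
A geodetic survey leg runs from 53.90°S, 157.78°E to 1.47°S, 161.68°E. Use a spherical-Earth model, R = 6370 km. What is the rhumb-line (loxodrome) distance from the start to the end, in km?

5840 km

Δψ = ln[tan(π/4+φ₂/2)/tan(π/4+φ₁/2)] = +1.0956;  Δφ = +0.9151 rad,  Δλ = +0.0681 rad
q = Δφ/Δψ = 0.8353
d = R·√(Δφ² + q²Δλ²) = 6370·0.91684 = 5840 km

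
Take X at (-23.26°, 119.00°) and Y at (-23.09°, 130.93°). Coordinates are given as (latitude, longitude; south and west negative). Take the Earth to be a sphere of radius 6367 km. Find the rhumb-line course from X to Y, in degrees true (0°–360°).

Δψ = ln[tan(π/4+φ₂/2)/tan(π/4+φ₁/2)] = +0.0032
Δλ = +0.2082 rad (taken the short way round)
course = atan2(Δλ, Δψ) = 89.11°

89.1°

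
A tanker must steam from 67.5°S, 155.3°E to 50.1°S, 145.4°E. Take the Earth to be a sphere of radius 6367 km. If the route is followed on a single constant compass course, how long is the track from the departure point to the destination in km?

2012 km

Δψ = ln[tan(π/4+φ₂/2)/tan(π/4+φ₁/2)] = +0.6015;  Δφ = +0.3037 rad,  Δλ = -0.1728 rad
q = Δφ/Δψ = 0.5049
d = R·√(Δφ² + q²Δλ²) = 6367·0.31597 = 2012 km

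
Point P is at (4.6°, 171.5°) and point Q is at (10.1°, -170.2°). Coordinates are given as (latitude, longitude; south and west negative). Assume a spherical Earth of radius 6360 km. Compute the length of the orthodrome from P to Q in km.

cos σ = sin φ₁ sin φ₂ + cos φ₁ cos φ₂ cos Δλ
      = sin(4.60°)sin(10.10°) + cos(4.60°)cos(10.10°)cos(18.30°) = 0.9458
σ = 18.956° → d = Rσ = 6360·0.33085 = 2104 km

2104 km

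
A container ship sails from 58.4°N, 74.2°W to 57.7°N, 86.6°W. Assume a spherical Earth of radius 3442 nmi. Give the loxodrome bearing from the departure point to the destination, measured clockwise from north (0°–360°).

Δψ = ln[tan(π/4+φ₂/2)/tan(π/4+φ₁/2)] = -0.0231
Δλ = -0.2164 rad (taken the short way round)
course = atan2(Δλ, Δψ) = 263.91°

263.9°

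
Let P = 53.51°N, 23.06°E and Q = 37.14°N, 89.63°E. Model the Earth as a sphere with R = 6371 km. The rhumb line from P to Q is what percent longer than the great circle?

Great circle: σ = 0.8313 rad → d_gc = Rσ = 5296.3 km
Rhumb: Δφ = -0.2857, Δλ = +1.1619, Δψ = -0.4107, q = Δφ/Δψ = 0.6957 → d_rh = R√(Δφ²+q²Δλ²) = 5462.2 km
Excess = (5462.2 − 5296.3) / 5296.3 = 165.9 / 5296.3 = 3.13% ≈ 3.1%

3.1%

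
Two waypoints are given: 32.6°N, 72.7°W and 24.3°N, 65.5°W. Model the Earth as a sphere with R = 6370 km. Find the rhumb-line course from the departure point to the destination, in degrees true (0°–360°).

Δψ = ln[tan(π/4+φ₂/2)/tan(π/4+φ₁/2)] = -0.1650
Δλ = +0.1257 rad (taken the short way round)
course = atan2(Δλ, Δψ) = 142.71°

142.7°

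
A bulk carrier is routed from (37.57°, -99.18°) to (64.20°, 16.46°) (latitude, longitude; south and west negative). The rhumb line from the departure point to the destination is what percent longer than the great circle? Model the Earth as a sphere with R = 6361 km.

13.0%

Great circle: σ = 1.1596 rad → d_gc = Rσ = 7376.4 km
Rhumb: Δφ = +0.4648, Δλ = +2.0183, Δψ = +0.7654, q = Δφ/Δψ = 0.6072 → d_rh = R√(Δφ²+q²Δλ²) = 8337.7 km
Excess = (8337.7 − 7376.4) / 7376.4 = 961.3 / 7376.4 = 13.03% ≈ 13.0%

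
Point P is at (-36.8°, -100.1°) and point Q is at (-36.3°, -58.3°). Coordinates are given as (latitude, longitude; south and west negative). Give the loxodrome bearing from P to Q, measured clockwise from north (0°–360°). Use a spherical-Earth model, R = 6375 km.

89.1°

Meridional parts: M(φ₁)=-0.6916, M(φ₂)=-0.6808 → ΔM = +0.0109;  Δλ = +0.7295 rad
tan C = Δλ / ΔM = +67.1586 → C = 89.15°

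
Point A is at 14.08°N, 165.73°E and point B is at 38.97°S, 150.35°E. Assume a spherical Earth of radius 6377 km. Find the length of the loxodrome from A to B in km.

Rhumb course C = atan2(Δλ, Δψ) with Δψ = ln[tan(π/4+φ₂/2)/tan(π/4+φ₁/2)] = -0.9879, Δλ = -0.2684 → C = 195.20°
d = R·|Δφ| / |cos C| = 6377·0.92590 / 0.96501 = 6119 km

6119 km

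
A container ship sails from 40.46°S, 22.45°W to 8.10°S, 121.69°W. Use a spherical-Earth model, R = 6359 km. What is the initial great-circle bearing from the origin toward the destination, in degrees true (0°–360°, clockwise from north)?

N = sin Δλ·cos φ₂ = -0.9772;  D = cos φ₁ sin φ₂ − sin φ₁ cos φ₂ cos Δλ = -0.2104
initial course = atan2(N, D) = 257.85°

257.9°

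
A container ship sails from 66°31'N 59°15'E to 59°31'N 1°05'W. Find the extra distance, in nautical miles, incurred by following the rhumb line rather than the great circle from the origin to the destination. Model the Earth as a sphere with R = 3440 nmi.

Great circle: cos σ = sin φ₁ sin φ₂ + cos φ₁ cos φ₂ cos Δλ,  σ = 0.4725 rad → d_gc = 1625.2 nmi
Rhumb line: Δψ = -0.2707, q = Δφ/Δψ = 0.4513, d_rh = R√(Δφ²+q²Δλ²) = 1687.8 nmi
Excess = 1687.8 − 1625.2 = 62.6 ≈ 63 nmi

63 nmi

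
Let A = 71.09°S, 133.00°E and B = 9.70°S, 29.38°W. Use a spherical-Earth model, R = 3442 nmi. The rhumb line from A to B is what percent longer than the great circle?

25.6%

Great circle: σ = 1.7164 rad → d_gc = Rσ = 5907.8 nmi
Rhumb: Δφ = +1.0715, Δλ = -2.8341, Δψ = +1.6224, q = Δφ/Δψ = 0.6604 → d_rh = R√(Δφ²+q²Δλ²) = 7423.1 nmi
Excess = (7423.1 − 5907.8) / 5907.8 = 1515.3 / 5907.8 = 25.649% ≈ 25.6%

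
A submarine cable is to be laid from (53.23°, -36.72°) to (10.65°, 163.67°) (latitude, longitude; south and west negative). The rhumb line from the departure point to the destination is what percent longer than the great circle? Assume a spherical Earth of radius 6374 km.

20.0%

Great circle: σ = 1.9860 rad → d_gc = Rσ = 12658.9 km
Rhumb: Δφ = -0.7432, Δλ = -2.7857, Δψ = -0.9146, q = Δφ/Δψ = 0.8126 → d_rh = R√(Δφ²+q²Δλ²) = 15186.1 km
Excess = (15186.1 − 12658.9) / 12658.9 = 2527.2 / 12658.9 = 19.96% ≈ 20.0%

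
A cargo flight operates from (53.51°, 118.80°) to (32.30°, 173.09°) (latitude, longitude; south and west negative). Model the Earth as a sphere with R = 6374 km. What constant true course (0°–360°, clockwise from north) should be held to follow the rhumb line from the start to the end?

118.5°

Meridional parts: M(φ₁)=+1.1097, M(φ₂)=+0.5962 → ΔM = -0.5135;  Δλ = +0.9475 rad
tan C = Δλ / ΔM = -1.8453 → C = 118.45°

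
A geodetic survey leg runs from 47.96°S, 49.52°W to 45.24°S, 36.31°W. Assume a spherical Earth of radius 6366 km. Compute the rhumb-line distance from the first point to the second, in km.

1052 km

Rhumb course C = atan2(Δλ, Δψ) with Δψ = ln[tan(π/4+φ₂/2)/tan(π/4+φ₁/2)] = +0.0691, Δλ = +0.2306 → C = 73.31°
d = R·|Δφ| / |cos C| = 6366·0.04747 / 0.28714 = 1052 km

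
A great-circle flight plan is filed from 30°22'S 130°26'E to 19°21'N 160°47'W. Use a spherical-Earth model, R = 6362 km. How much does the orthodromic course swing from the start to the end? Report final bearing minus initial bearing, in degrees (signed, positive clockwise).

-8.3°

At departure: θ₁ = atan2(sin Δλ cos φ₂, cos φ₁ sin φ₂ − sin φ₁ cos φ₂ cos Δλ) = 62.47°
At arrival: θ₂ = atan2(sin Δλ cos φ₁, −cos φ₂ sin φ₁ + sin φ₂ cos φ₁ cos Δλ) = 54.18°
Δθ = θ₂ − θ₁ = -8.3°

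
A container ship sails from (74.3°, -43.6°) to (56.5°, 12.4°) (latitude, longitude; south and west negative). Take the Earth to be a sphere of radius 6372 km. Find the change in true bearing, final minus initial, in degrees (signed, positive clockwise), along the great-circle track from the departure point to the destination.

At departure: θ₁ = atan2(sin Δλ cos φ₂, cos φ₁ sin φ₂ − sin φ₁ cos φ₂ cos Δλ) = 98.88°
At arrival: θ₂ = atan2(sin Δλ cos φ₁, −cos φ₂ sin φ₁ + sin φ₂ cos φ₁ cos Δλ) = 151.03°
Δθ = θ₂ − θ₁ = +52.1°

+52.1°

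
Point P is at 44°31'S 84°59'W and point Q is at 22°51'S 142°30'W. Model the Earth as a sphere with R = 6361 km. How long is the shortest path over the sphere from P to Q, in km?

Haversine: a = sin²(Δφ/2)+cos φ₁ cos φ₂ sin²(Δλ/2) = 0.18742;  σ = 2·atan2(√a,√(1−a))
σ = 51.307° → d = Rσ = 6361·0.89547 = 5696 km

5696 km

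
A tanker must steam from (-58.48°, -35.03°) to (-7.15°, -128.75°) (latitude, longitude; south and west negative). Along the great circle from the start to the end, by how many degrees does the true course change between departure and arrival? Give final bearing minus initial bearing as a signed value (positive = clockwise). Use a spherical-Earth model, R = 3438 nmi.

+65.4°

Initial bearing θ₁ = atan2(sin Δλ cos φ₂, cos φ₁ sin φ₂ − sin φ₁ cos φ₂ cos Δλ) = 263.09°
Final bearing θ₂ = (initial bearing from the destination back to the start) + 180° = 328.46°
Δθ = θ₂ − θ₁ = +65.4°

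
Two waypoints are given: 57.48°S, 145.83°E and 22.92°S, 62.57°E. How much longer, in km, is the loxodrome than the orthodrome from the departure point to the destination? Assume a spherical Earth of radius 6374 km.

Great circle: cos σ = sin φ₁ sin φ₂ + cos φ₁ cos φ₂ cos Δλ,  σ = 1.1740 rad → d_gc = 7482.9 km
Rhumb line: Δψ = +0.8210, q = Δφ/Δψ = 0.7347, d_rh = R√(Δφ²+q²Δλ²) = 7816.0 km
Excess = 7816.0 − 7482.9 = 333.1 ≈ 333 km

333 km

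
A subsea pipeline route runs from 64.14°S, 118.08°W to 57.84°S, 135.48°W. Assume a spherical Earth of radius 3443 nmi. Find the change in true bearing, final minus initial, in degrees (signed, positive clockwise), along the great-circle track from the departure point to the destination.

+15.3°

At departure: θ₁ = atan2(sin Δλ cos φ₂, cos φ₁ sin φ₂ − sin φ₁ cos φ₂ cos Δλ) = 298.89°
At arrival: θ₂ = atan2(sin Δλ cos φ₁, −cos φ₂ sin φ₁ + sin φ₂ cos φ₁ cos Δλ) = 314.15°
Δθ = θ₂ − θ₁ = +15.3°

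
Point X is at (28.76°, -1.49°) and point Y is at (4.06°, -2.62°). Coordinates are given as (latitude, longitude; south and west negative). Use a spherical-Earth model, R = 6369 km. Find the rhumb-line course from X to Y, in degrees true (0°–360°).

Δψ = ln[tan(π/4+φ₂/2)/tan(π/4+φ₁/2)] = -0.4535
Δλ = -0.0197 rad (taken the short way round)
course = atan2(Δλ, Δψ) = 182.49°

182.5°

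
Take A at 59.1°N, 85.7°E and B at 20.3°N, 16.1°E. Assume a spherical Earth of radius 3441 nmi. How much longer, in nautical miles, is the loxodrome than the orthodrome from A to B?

Great circle: cos σ = sin φ₁ sin φ₂ + cos φ₁ cos φ₂ cos Δλ,  σ = 1.0865 rad → d_gc = 3738.7 nmi
Rhumb line: Δψ = -0.9240, q = Δφ/Δψ = 0.7329, d_rh = R√(Δφ²+q²Δλ²) = 3848.9 nmi
Excess = 3848.9 − 3738.7 = 110.2 ≈ 110 nmi

110 nmi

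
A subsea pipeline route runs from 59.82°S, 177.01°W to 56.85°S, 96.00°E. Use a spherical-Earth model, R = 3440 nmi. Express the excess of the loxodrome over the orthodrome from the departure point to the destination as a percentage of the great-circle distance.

7.8%

Great circle: σ = 0.7404 rad → d_gc = Rσ = 2547.0 nmi
Rhumb: Δφ = +0.0518, Δλ = -1.5183, Δψ = +0.0988, q = Δφ/Δψ = 0.5246 → d_rh = R√(Δφ²+q²Δλ²) = 2745.6 nmi
Excess = (2745.6 − 2547.0) / 2547.0 = 198.6 / 2547.0 = 7.80% ≈ 7.8%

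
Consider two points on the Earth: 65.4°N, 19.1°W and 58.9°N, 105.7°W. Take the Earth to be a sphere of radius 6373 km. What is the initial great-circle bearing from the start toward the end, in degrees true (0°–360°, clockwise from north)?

N = sin Δλ·cos φ₂ = -0.5156;  D = cos φ₁ sin φ₂ − sin φ₁ cos φ₂ cos Δλ = +0.3286
initial course = atan2(N, D) = 302.51°

302.5°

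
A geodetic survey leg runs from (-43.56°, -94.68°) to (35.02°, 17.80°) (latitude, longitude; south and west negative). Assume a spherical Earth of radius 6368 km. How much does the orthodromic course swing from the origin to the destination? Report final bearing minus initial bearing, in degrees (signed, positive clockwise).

-16.4°

Initial bearing θ₁ = atan2(sin Δλ cos φ₂, cos φ₁ sin φ₂ − sin φ₁ cos φ₂ cos Δλ) = 75.19°
Final bearing θ₂ = (initial bearing from the destination back to the start) + 180° = 58.81°
Δθ = θ₂ − θ₁ = -16.4°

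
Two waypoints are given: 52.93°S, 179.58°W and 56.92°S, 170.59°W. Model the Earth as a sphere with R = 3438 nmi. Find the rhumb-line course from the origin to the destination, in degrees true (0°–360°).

127.7°

Δψ = ln[tan(π/4+φ₂/2)/tan(π/4+φ₁/2)] = -0.1213
Δλ = +0.1569 rad (taken the short way round)
course = atan2(Δλ, Δψ) = 127.71°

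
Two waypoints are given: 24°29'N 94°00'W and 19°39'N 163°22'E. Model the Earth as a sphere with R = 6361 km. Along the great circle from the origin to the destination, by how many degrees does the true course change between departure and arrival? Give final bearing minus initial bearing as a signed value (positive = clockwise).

At departure: θ₁ = atan2(sin Δλ cos φ₂, cos φ₁ sin φ₂ − sin φ₁ cos φ₂ cos Δλ) = 293.07°
At arrival: θ₂ = atan2(sin Δλ cos φ₁, −cos φ₂ sin φ₁ + sin φ₂ cos φ₁ cos Δλ) = 242.76°
Δθ = θ₂ − θ₁ = -50.3°

-50.3°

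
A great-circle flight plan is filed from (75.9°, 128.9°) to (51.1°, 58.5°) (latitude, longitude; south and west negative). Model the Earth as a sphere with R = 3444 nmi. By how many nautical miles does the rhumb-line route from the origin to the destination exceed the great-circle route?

Great circle: cos σ = sin φ₁ sin φ₂ + cos φ₁ cos φ₂ cos Δλ,  σ = 0.6332 rad → d_gc = 2180.9 nmi
Rhumb line: Δψ = -1.0492, q = Δφ/Δψ = 0.4125, d_rh = R√(Δφ²+q²Δλ²) = 2295.6 nmi
Excess = 2295.6 − 2180.9 = 114.7 ≈ 115 nmi

115 nmi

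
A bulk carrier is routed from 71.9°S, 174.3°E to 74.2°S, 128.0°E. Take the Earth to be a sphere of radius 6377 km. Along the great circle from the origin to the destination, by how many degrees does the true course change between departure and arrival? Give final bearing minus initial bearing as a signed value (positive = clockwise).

+44.5°

Initial bearing θ₁ = atan2(sin Δλ cos φ₂, cos φ₁ sin φ₂ − sin φ₁ cos φ₂ cos Δλ) = 238.61°
Final bearing θ₂ = (initial bearing from the destination back to the start) + 180° = 283.10°
Δθ = θ₂ − θ₁ = +44.5°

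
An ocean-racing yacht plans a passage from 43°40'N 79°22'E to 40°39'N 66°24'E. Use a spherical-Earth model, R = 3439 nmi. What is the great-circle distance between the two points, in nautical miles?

Haversine: a = sin²(Δφ/2)+cos φ₁ cos φ₂ sin²(Δλ/2) = 0.00769;  σ = 2·atan2(√a,√(1−a))
σ = 10.062° → d = Rσ = 3439·0.17561 = 604 nmi

604 nmi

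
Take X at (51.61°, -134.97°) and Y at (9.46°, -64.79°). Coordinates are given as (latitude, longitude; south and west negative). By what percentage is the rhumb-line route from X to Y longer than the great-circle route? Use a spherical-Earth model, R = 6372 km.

2.0%

Great circle: σ = 1.2276 rad → d_gc = Rσ = 7822.1 km
Rhumb: Δφ = -0.7357, Δλ = +1.2249, Δψ = -0.8893, q = Δφ/Δψ = 0.8272 → d_rh = R√(Δφ²+q²Δλ²) = 7978.7 km
Excess = (7978.7 − 7822.1) / 7822.1 = 156.6 / 7822.1 = 2.00% ≈ 2.0%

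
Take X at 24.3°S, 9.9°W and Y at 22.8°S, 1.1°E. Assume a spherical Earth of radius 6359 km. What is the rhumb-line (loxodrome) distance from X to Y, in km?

1131 km

Δψ = ln[tan(π/4+φ₂/2)/tan(π/4+φ₁/2)] = +0.0286;  Δφ = +0.0262 rad,  Δλ = +0.1920 rad
q = Δφ/Δψ = 0.9167
d = R·√(Δφ² + q²Δλ²) = 6359·0.17793 = 1131 km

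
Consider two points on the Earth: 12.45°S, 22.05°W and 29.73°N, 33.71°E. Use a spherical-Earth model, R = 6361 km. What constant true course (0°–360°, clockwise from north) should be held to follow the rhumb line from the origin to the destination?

Δψ = ln[tan(π/4+φ₂/2)/tan(π/4+φ₁/2)] = +0.7629
Δλ = +0.9732 rad (taken the short way round)
course = atan2(Δλ, Δψ) = 51.91°

51.9°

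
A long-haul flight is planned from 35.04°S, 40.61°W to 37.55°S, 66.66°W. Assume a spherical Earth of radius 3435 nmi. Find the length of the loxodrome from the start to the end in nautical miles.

Δψ = ln[tan(π/4+φ₂/2)/tan(π/4+φ₁/2)] = -0.0544;  Δφ = -0.0438 rad,  Δλ = -0.4547 rad
q = Δφ/Δψ = 0.8058
d = R·√(Δφ² + q²Δλ²) = 3435·0.36899 = 1267 nmi

1267 nmi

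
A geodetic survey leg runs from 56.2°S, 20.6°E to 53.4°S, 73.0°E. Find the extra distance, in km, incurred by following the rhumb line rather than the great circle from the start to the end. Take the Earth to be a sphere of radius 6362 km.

Great circle: cos σ = sin φ₁ sin φ₂ + cos φ₁ cos φ₂ cos Δλ,  σ = 0.5166 rad → d_gc = 3286.7 km
Rhumb line: Δψ = +0.0848, q = Δφ/Δψ = 0.5761, d_rh = R√(Δφ²+q²Δλ²) = 3366.6 km
Excess = 3366.6 − 3286.7 = 79.9 ≈ 80 km

80 km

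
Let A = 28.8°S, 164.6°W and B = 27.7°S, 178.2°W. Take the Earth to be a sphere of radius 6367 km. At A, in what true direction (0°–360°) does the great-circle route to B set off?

θ = atan2( sin Δλ·cos φ₂ ,  cos φ₁ sin φ₂ − sin φ₁ cos φ₂ cos Δλ )
  = atan2(-0.2082, +0.0072) = 271.99°

272.0°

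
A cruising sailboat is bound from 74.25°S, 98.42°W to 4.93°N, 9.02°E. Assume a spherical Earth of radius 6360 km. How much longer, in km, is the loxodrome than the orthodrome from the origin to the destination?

837 km

Great circle: cos σ = sin φ₁ sin φ₂ + cos φ₁ cos φ₂ cos Δλ,  σ = 1.7353 rad → d_gc = 11036.51 km
Rhumb line: Δψ = +2.0644, q = Δφ/Δψ = 0.6694, d_rh = R√(Δφ²+q²Δλ²) = 11873.96 km
Excess = 11873.96 − 11036.51 = 837.45 ≈ 837 km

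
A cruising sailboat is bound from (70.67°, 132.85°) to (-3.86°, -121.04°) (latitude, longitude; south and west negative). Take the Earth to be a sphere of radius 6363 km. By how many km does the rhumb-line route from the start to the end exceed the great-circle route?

Great circle: cos σ = sin φ₁ sin φ₂ + cos φ₁ cos φ₂ cos Δλ,  σ = 1.7266 rad → d_gc = 10986.3 km
Rhumb line: Δψ = -1.8376, q = Δφ/Δψ = 0.7079, d_rh = R√(Δφ²+q²Δλ²) = 11751.3 km
Excess = 11751.3 − 10986.3 = 765.0 ≈ 765 km

765 km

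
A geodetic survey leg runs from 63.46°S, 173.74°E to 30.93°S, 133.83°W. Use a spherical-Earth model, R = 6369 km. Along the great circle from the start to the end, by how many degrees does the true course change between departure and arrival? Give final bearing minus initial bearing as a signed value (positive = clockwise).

-41.2°

At departure: θ₁ = atan2(sin Δλ cos φ₂, cos φ₁ sin φ₂ − sin φ₁ cos φ₂ cos Δλ) = 70.69°
At arrival: θ₂ = atan2(sin Δλ cos φ₁, −cos φ₂ sin φ₁ + sin φ₂ cos φ₁ cos Δλ) = 29.45°
Δθ = θ₂ − θ₁ = -41.2°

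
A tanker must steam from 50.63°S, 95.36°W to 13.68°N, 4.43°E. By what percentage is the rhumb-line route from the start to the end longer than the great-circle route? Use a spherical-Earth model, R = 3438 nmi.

2.3%

Great circle: σ = 1.8625 rad → d_gc = Rσ = 6403.4 nmi
Rhumb: Δφ = +1.1224, Δλ = +1.7417, Δψ = +1.2690, q = Δφ/Δψ = 0.8845 → d_rh = R√(Δφ²+q²Δλ²) = 6553.0 nmi
Excess = (6553.0 − 6403.4) / 6403.4 = 149.6 / 6403.4 = 2.34% ≈ 2.3%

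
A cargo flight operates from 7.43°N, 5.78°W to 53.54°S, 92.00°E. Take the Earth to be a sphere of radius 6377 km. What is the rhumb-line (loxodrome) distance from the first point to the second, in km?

11540 km

Rhumb course C = atan2(Δλ, Δψ) with Δψ = ln[tan(π/4+φ₂/2)/tan(π/4+φ₁/2)] = -1.2406, Δλ = +1.7066 → C = 126.02°
d = R·|Δφ| / |cos C| = 6377·1.06413 / 0.58801 = 11540 km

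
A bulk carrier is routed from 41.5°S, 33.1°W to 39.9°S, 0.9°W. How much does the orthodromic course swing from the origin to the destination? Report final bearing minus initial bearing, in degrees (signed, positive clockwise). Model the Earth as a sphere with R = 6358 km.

-21.3°

At departure: θ₁ = atan2(sin Δλ cos φ₂, cos φ₁ sin φ₂ − sin φ₁ cos φ₂ cos Δλ) = 97.01°
At arrival: θ₂ = atan2(sin Δλ cos φ₁, −cos φ₂ sin φ₁ + sin φ₂ cos φ₁ cos Δλ) = 75.69°
Δθ = θ₂ − θ₁ = -21.3°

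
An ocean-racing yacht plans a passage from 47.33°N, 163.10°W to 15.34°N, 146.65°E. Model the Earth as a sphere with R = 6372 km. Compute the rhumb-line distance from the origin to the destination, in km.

5865 km

Rhumb course C = atan2(Δλ, Δψ) with Δψ = ln[tan(π/4+φ₂/2)/tan(π/4+φ₁/2)] = -0.6691, Δλ = -0.8770 → C = 232.66°
d = R·|Δφ| / |cos C| = 6372·0.55833 / 0.60656 = 5865 km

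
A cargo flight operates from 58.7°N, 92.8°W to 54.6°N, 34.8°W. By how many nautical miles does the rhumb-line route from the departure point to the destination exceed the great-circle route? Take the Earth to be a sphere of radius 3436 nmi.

59 nmi

Great circle: cos σ = sin φ₁ sin φ₂ + cos φ₁ cos φ₂ cos Δλ,  σ = 0.5434 rad → d_gc = 1867.0 nmi
Rhumb line: Δψ = -0.1303, q = Δφ/Δψ = 0.5491, d_rh = R√(Δφ²+q²Δλ²) = 1925.6 nmi
Excess = 1925.6 − 1867.0 = 58.6 ≈ 59 nmi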